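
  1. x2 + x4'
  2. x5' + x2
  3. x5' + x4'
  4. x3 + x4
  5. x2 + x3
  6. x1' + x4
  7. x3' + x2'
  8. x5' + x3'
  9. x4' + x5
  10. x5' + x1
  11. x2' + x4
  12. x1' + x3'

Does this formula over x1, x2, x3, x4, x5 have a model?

Suppose x2 = 0.
From the singleton clause (x4'), x4 = 0.
From the singleton clause (x5'), x5 = 0.
From the singleton clause (x3), x3 = 1.
From the singleton clause (x1'), x1 = 0.
This assignment satisfies each clause.
A satisfying assignment: x1=0, x2=0, x3=1, x4=0, x5=0.

Satisfiable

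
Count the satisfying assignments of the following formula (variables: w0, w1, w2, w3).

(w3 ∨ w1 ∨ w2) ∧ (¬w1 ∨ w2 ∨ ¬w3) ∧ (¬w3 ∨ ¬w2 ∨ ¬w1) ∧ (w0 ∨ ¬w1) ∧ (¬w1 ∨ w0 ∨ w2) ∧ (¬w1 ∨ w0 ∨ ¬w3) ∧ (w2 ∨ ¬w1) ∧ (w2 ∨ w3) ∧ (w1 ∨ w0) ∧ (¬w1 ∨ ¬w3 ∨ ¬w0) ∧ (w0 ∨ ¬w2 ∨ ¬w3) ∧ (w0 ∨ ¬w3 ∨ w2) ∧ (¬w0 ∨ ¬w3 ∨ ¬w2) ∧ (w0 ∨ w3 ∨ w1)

There are 2^4 = 16 truth assignments over (w0, w1, w2, w3).
Split on w0. With w0 = True, the clauses containing w0 are satisfied and ¬w0 drops from the rest; 3 of the 2^3 = 8 assignments to the other variables satisfy what remains.
With w0 = False, by the same count on the reduced clause set, 0 assignments work.
Total: 3 + 0 = 3.

3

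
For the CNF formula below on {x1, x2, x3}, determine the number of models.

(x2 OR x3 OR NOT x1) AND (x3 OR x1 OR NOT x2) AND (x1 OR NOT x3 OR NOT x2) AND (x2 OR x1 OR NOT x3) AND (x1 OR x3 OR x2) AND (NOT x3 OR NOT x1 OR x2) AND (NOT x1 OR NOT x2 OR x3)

There are 2^3 = 8 truth assignments over (x1, x2, x3).
Split on x3. With x3 = true, the clauses containing x3 are satisfied and NOT x3 drops from the rest; 1 of the 2^2 = 4 assignments to the other variables satisfy what remains.
With x3 = false, by the same count on the reduced clause set, 0 assignments work.
(One model: x1=T, x2=T, x3=T.)
Total: 1 + 0 = 1.

1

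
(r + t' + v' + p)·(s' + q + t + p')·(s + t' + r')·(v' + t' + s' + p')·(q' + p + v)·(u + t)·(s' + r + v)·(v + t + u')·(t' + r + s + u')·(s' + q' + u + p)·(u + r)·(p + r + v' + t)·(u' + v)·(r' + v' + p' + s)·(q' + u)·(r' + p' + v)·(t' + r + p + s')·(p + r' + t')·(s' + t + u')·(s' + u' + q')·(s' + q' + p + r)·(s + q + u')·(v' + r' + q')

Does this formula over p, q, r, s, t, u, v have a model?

Satisfiable

Try u = 1.
Unit clause (v) forces v = 1.
Try s = 0.
Unit clause (q) forces q = 1.
Unit clause (r') forces r = 0.
Unit clause (t') forces t = 0.
Unit clause (p) forces p = 1.
This assignment satisfies each clause.
A satisfying assignment: p ↦ 1; q ↦ 1; r ↦ 0; s ↦ 0; t ↦ 0; u ↦ 1; v ↦ 1.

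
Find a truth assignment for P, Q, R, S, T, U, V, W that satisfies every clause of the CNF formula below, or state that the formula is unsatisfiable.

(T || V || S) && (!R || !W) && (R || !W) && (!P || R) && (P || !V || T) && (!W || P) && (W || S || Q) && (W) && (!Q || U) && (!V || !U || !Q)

From the singleton clause (W), W = true.
From the singleton clause (!R), R = false.
Now (R) is unsatisfied and unit — conflict.

UNSATISFIABLE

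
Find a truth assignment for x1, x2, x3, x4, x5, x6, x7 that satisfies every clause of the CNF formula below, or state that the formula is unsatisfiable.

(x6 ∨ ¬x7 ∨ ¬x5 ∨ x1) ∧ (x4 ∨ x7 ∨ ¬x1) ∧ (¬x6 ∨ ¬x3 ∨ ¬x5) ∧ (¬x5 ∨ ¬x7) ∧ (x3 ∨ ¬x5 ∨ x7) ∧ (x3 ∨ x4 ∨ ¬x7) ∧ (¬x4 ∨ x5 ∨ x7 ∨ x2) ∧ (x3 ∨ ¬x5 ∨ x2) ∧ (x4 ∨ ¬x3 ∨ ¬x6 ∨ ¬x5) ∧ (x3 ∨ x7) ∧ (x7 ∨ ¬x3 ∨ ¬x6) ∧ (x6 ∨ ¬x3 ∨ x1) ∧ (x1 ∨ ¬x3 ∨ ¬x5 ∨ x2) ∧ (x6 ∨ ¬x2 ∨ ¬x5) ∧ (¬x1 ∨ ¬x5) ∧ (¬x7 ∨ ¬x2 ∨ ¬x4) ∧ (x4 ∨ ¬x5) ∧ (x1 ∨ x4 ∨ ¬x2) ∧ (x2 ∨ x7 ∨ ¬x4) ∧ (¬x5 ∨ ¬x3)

x1=True, x2=True, x3=True, x4=False, x5=False, x6=True, x7=True

Try x5 = False.
Try x3 = True.
Try x7 = True.
Try x6 = True.
Try x2 = True.
From the singleton clause (¬x4), x4 = False.
From the singleton clause (x1), x1 = True.
This assignment satisfies each clause.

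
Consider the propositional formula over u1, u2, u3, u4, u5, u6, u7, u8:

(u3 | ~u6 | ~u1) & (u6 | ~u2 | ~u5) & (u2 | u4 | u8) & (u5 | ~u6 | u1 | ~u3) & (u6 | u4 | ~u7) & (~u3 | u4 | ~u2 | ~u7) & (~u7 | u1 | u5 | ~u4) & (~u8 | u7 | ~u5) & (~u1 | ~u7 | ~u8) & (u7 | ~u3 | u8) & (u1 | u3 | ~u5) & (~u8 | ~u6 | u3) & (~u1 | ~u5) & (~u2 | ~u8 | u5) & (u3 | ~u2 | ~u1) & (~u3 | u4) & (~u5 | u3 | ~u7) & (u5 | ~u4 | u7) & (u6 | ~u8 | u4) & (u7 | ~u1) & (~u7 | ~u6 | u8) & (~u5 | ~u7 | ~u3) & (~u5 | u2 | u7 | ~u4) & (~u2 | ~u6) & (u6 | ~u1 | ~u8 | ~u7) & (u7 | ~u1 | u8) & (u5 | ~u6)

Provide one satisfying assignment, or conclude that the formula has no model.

u1: 1, u2: 0, u3: 1, u4: 1, u5: 0, u6: 0, u7: 1, u8: 0

Try u1 = 1.
From the singleton clause (~u5), u5 = 0.
From the singleton clause (u7), u7 = 1.
From the singleton clause (~u8), u8 = 0.
From the singleton clause (~u6), u6 = 0.
From the singleton clause (u4), u4 = 1.
Try u3 = 1.
All clauses hold; u2 can take either value.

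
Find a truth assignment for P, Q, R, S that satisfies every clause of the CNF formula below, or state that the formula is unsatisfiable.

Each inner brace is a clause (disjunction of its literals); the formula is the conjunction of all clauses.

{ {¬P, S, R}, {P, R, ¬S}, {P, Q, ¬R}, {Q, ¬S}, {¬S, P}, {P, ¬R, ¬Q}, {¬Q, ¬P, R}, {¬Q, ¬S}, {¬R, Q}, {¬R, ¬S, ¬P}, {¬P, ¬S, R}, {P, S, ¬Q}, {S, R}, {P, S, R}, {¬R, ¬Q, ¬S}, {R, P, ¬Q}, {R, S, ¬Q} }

Try Q = True.
(¬S) alone gives S = False.
(P) alone gives P = True.
(R) alone gives R = True.
Every clause now holds.

P: True; Q: True; R: True; S: False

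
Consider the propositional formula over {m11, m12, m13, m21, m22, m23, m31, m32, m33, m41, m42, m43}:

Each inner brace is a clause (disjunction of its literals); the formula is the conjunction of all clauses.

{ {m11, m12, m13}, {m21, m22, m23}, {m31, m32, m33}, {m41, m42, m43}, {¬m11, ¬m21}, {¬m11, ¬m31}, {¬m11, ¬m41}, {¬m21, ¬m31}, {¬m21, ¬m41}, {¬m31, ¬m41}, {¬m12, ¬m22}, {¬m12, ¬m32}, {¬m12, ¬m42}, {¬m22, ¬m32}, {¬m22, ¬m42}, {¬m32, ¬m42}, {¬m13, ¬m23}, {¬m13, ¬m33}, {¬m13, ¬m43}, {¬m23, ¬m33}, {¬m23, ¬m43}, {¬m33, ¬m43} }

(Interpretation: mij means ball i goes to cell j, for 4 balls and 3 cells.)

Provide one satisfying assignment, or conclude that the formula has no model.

Try m11 = False.
Try m12 = True.
From the singleton clause (¬m22), m22 = False.
From the singleton clause (¬m32), m32 = False.
From the singleton clause (¬m42), m42 = False.
Try m21 = True.
From the singleton clause (¬m31), m31 = False.
From the singleton clause (m33), m33 = True.
From the singleton clause (¬m41), m41 = False.
From the singleton clause (m43), m43 = True.
That conflicts with the unit clause (¬m43).
That branch fails; take m21 = False instead.
From the singleton clause (m23), m23 = True.
From the singleton clause (¬m13), m13 = False.
From the singleton clause (¬m33), m33 = False.
From the singleton clause (m31), m31 = True.
From the singleton clause (¬m41), m41 = False.
From the singleton clause (m43), m43 = True.
That conflicts with the unit clause (¬m43).
Both values of m21 lead to a conflict.
That branch fails; take m12 = False instead.
From the singleton clause (m13), m13 = True.
From the singleton clause (¬m23), m23 = False.
From the singleton clause (¬m33), m33 = False.
From the singleton clause (¬m43), m43 = False.
Try m21 = True.
From the singleton clause (¬m31), m31 = False.
From the singleton clause (m32), m32 = True.
From the singleton clause (¬m41), m41 = False.
From the singleton clause (m42), m42 = True.
That conflicts with the unit clause (¬m42).
That branch fails; take m21 = False instead.
From the singleton clause (m22), m22 = True.
From the singleton clause (¬m32), m32 = False.
From the singleton clause (m31), m31 = True.
From the singleton clause (¬m41), m41 = False.
From the singleton clause (m42), m42 = True.
That conflicts with the unit clause (¬m42).
Both values of m21 lead to a conflict.
Both values of m12 lead to a conflict.
That branch fails; take m11 = True instead.
From the singleton clause (¬m21), m21 = False.
From the singleton clause (¬m31), m31 = False.
From the singleton clause (¬m41), m41 = False.
Try m22 = True.
From the singleton clause (¬m12), m12 = False.
From the singleton clause (¬m32), m32 = False.
From the singleton clause (m33), m33 = True.
From the singleton clause (¬m42), m42 = False.
From the singleton clause (m43), m43 = True.
That conflicts with the unit clause (¬m43).
That branch fails; take m22 = False instead.
From the singleton clause (m23), m23 = True.
From the singleton clause (¬m13), m13 = False.
From the singleton clause (¬m33), m33 = False.
From the singleton clause (m32), m32 = True.
From the singleton clause (¬m12), m12 = False.
From the singleton clause (¬m42), m42 = False.
From the singleton clause (m43), m43 = True.
That conflicts with the unit clause (¬m43).
Both values of m22 lead to a conflict.
Both values of m11 lead to a conflict.

UNSATISFIABLE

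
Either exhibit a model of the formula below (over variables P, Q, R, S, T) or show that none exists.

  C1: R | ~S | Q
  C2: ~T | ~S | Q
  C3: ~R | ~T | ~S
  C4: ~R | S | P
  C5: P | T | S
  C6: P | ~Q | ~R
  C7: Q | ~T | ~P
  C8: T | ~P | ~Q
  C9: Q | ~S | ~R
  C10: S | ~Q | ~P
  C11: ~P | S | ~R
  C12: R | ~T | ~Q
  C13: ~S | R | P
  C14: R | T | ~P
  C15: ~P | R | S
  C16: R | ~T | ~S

P ↦ 0,  Q ↦ 0,  R ↦ 0,  S ↦ 0,  T ↦ 1

Case R = 0:
Case S = 0:
The clause (~P) is unit, so P = 0.
The clause (T) is unit, so T = 1.
The clause (~Q) is unit, so Q = 0.
This assignment satisfies each clause.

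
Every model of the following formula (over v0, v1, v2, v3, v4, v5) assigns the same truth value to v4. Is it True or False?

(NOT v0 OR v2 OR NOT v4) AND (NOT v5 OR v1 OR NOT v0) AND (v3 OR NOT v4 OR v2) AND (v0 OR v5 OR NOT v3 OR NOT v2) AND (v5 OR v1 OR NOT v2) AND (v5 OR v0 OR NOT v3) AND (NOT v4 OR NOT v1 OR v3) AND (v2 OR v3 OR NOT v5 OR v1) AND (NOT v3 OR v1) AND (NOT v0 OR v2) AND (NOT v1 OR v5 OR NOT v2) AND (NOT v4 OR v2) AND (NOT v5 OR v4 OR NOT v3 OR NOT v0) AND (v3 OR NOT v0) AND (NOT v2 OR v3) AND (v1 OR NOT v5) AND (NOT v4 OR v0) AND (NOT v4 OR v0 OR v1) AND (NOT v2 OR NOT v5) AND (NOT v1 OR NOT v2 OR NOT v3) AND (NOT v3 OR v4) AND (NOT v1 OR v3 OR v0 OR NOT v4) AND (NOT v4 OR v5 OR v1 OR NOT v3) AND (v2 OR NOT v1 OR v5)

False

Suppose v4 = true.
Unit clause (v2) forces v2 = true.
Unit clause (v3) forces v3 = true.
Unit clause (v1) forces v1 = true.
That conflicts with the unit clause (NOT v1).
So every satisfying assignment has v4 = False.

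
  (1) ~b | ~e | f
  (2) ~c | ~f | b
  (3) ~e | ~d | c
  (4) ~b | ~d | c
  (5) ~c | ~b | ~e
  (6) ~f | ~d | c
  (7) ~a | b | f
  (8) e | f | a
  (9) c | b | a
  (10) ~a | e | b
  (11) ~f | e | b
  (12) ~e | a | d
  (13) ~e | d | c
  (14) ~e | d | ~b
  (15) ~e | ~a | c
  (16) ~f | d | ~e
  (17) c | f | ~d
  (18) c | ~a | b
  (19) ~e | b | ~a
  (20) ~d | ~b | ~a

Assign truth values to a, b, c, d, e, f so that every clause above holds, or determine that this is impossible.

Try b = 1.
Try e = 0.
Try d = 0.
Try f = 0.
(a) alone gives a = 1.
Every clause is now satisfied; c is unconstrained.

a: 1,  b: 1,  c: 1,  d: 0,  e: 0,  f: 0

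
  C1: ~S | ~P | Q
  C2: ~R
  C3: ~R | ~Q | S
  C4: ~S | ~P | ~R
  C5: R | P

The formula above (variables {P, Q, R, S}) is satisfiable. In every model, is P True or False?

Suppose P = 0.
(~R) alone gives R = 0.
That conflicts with the unit clause (R).
So every satisfying assignment has P = True.

True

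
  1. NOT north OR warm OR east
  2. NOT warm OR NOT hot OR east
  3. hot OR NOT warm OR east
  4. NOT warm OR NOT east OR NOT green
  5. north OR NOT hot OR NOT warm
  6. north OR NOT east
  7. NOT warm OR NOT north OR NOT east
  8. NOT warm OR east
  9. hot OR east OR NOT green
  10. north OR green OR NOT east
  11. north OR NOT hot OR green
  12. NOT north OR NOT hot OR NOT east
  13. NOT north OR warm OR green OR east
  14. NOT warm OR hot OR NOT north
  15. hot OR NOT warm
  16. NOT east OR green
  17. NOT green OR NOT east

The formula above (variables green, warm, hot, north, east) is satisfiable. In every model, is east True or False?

False

Suppose east = true.
Unit clause (north) forces north = true.
Unit clause (NOT warm) forces warm = false.
Unit clause (NOT hot) forces hot = false.
Unit clause (green) forces green = true.
But (NOT green) is also a unit clause — contradiction.
So every satisfying assignment has east = False.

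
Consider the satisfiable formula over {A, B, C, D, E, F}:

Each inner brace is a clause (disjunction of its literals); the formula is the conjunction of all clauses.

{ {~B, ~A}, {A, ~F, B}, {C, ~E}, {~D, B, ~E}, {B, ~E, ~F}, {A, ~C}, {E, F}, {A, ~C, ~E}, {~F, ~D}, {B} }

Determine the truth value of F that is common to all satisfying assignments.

Suppose F = 0.
From the singleton clause (E), E = 1.
From the singleton clause (C), C = 1.
From the singleton clause (A), A = 1.
From the singleton clause (~B), B = 0.
That conflicts with the unit clause (B).
So every satisfying assignment has F = True.

True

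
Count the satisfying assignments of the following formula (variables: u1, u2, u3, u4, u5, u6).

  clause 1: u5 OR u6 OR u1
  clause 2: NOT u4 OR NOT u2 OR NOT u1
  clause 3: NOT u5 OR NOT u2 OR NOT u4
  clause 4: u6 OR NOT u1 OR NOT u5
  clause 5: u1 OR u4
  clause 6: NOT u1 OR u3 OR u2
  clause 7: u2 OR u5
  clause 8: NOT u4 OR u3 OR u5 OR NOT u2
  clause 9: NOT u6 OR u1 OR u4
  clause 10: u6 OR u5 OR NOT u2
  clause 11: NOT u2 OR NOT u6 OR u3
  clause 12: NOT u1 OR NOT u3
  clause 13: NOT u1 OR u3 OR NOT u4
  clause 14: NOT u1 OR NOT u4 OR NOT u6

There are 2^6 = 64 truth assignments over (u1, u2, u3, u4, u5, u6).
Split on u4. With u4 = true, the clauses containing u4 are satisfied and NOT u4 drops from the rest; 5 of the 2^5 = 32 assignments to the other variables satisfy what remains.
With u4 = false, by the same count on the reduced clause set, 0 assignments work.
(One model: u1=F, u2=F, u3=F, u4=T, u5=T, u6=F.)
Total: 5 + 0 = 5.

5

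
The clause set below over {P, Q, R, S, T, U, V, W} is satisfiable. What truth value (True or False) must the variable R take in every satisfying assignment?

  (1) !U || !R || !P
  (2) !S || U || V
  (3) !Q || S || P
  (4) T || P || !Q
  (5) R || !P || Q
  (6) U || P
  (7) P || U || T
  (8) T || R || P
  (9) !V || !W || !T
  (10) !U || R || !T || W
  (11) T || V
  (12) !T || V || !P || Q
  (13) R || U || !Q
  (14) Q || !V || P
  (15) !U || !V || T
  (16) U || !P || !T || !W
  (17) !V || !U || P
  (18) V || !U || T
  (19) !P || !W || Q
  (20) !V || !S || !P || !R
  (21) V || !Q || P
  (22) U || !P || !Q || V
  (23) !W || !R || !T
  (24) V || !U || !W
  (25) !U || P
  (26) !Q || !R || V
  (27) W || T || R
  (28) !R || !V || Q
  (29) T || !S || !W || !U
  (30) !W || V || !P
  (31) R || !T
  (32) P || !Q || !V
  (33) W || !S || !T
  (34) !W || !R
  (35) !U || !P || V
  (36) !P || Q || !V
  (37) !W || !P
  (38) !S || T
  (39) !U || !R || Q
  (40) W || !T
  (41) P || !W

Suppose R = false.
From the singleton clause (!T), T = false.
From the singleton clause (P), P = true.
From the singleton clause (Q), Q = true.
From the singleton clause (V), V = true.
From the singleton clause (U), U = true.
That conflicts with the unit clause (!U).
So every satisfying assignment has R = True.

True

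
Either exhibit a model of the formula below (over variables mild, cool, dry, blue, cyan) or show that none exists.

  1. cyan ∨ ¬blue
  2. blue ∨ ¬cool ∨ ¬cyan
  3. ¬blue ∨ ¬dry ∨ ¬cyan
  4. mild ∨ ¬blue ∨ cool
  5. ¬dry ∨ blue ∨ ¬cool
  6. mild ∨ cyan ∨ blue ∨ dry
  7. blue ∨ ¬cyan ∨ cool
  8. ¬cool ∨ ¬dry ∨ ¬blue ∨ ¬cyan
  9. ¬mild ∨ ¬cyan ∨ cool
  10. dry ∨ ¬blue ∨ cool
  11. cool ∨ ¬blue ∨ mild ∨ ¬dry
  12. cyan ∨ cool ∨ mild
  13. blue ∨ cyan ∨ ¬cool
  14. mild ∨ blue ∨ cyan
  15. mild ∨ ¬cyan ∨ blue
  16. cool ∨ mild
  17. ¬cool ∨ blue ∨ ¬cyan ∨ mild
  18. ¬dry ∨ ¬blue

Branch on cyan: set cyan = False.
Unit clause (¬blue) forces blue = False.
Unit clause (¬cool) forces cool = False.
Unit clause (mild) forces mild = True.
Every clause is now satisfied; dry is unconstrained.

mild=True,  cool=False,  dry=False,  blue=False,  cyan=False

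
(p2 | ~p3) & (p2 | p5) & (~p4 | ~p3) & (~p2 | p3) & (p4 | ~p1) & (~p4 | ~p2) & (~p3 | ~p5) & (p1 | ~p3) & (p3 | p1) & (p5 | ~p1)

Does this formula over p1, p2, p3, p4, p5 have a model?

Try p2 = 0.
(~p3) alone gives p3 = 0.
(p5) alone gives p5 = 1.
(p1) alone gives p1 = 1.
(p4) alone gives p4 = 1.
All clauses are satisfied.
A satisfying assignment: p1 ↦ 1, p2 ↦ 0, p3 ↦ 0, p4 ↦ 1, p5 ↦ 1.

Yes, satisfiable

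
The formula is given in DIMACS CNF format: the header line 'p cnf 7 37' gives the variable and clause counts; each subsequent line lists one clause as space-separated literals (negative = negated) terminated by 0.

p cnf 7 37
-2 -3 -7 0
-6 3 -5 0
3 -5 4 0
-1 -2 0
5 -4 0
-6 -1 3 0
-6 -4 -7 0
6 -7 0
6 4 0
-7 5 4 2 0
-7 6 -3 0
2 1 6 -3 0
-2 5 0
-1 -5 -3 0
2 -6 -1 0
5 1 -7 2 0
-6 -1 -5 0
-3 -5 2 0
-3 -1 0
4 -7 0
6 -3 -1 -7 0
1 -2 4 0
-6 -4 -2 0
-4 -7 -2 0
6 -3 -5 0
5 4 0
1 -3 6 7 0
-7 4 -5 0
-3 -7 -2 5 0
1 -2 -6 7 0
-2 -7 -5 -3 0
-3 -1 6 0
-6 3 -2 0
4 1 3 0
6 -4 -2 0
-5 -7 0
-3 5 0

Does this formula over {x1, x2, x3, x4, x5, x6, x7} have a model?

Branch on x1: set x1 = False.
Branch on x5: set x5 = True.
The clause (¬x7) is unit, so x7 = False.
Branch on x6: set x6 = False.
The clause (x4) is unit, so x4 = True.
The clause (¬x3) is unit, so x3 = False.
The clause (¬x2) is unit, so x2 = False.
Every clause now holds.
A satisfying assignment: x1 ↦ False, x2 ↦ False, x3 ↦ False, x4 ↦ True, x5 ↦ True, x6 ↦ False, x7 ↦ False.

Yes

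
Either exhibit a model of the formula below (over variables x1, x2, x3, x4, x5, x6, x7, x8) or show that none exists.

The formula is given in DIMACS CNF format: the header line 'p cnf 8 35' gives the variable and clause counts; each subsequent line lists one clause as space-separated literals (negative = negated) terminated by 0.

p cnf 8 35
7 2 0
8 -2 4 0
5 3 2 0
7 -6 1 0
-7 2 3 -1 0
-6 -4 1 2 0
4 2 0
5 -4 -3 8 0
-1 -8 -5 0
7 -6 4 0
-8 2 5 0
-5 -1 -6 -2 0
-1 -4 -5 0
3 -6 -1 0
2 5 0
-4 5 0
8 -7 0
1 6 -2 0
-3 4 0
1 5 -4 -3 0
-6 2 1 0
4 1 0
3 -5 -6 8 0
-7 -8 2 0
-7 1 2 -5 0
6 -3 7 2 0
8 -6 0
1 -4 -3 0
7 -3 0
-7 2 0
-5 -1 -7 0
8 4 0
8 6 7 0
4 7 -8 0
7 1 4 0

Try x7 = True.
Unit clause (x8) forces x8 = True.
Unit clause (x2) forces x2 = True.
Try x1 = False.
Unit clause (x6) forces x6 = True.
Unit clause (x4) forces x4 = True.
Unit clause (x5) forces x5 = True.
Unit clause (¬x3) forces x3 = False.
This assignment satisfies each clause.

x1: False, x2: True, x3: False, x4: True, x5: True, x6: True, x7: True, x8: True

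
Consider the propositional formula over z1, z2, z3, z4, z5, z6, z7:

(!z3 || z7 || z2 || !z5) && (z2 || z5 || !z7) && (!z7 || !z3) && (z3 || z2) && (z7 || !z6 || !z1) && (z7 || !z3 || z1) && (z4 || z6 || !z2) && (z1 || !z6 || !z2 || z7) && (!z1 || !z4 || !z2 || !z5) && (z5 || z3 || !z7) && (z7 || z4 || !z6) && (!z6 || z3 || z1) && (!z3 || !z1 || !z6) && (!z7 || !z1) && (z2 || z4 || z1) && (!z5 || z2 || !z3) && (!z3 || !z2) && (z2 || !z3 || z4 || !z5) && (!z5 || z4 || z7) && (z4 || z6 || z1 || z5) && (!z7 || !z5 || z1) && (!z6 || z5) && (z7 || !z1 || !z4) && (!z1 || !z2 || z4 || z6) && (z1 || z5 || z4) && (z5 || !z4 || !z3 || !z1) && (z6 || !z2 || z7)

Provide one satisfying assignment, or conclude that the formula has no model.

Case z7 = false:
Case z3 = true:
(z1) alone gives z1 = true.
(!z6) alone gives z6 = false.
(!z2) alone gives z2 = false.
(!z5) alone gives z5 = false.
(!z4) alone gives z4 = false.
This assignment satisfies each clause.

z1 ↦ true,  z2 ↦ false,  z3 ↦ true,  z4 ↦ false,  z5 ↦ false,  z6 ↦ false,  z7 ↦ false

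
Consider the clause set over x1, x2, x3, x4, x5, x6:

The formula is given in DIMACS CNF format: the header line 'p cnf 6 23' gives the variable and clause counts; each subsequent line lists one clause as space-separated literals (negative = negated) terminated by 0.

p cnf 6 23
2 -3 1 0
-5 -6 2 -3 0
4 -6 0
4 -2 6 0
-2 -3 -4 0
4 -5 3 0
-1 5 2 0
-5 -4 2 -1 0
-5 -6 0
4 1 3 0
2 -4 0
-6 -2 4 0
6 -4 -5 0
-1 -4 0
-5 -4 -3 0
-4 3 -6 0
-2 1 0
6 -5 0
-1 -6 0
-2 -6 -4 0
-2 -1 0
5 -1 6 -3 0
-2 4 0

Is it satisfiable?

No, unsatisfiable

Try x4 = True.
From the singleton clause (x2), x2 = True.
From the singleton clause (¬x3), x3 = False.
From the singleton clause (¬x1), x1 = False.
Now (x1) is unsatisfied and unit — conflict.
So x4 must be the other value — set x4 = False.
From the singleton clause (¬x6), x6 = False.
From the singleton clause (¬x2), x2 = False.
From the singleton clause (¬x5), x5 = False.
From the singleton clause (¬x1), x1 = False.
From the singleton clause (¬x3), x3 = False.
Now (x3) is unsatisfied and unit — conflict.
Both values of x4 lead to a conflict.
No assignment satisfies every clause.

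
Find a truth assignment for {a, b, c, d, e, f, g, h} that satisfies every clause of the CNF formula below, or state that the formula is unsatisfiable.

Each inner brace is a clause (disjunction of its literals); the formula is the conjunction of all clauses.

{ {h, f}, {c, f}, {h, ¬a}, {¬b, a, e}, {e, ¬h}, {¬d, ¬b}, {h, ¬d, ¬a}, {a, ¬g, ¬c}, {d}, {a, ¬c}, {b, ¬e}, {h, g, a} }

From the singleton clause (d), d = True.
From the singleton clause (¬b), b = False.
From the singleton clause (¬e), e = False.
From the singleton clause (¬h), h = False.
From the singleton clause (f), f = True.
From the singleton clause (¬a), a = False.
From the singleton clause (¬c), c = False.
From the singleton clause (g), g = True.
Every clause now holds.

a: False,  b: False,  c: False,  d: True,  e: False,  f: True,  g: True,  h: False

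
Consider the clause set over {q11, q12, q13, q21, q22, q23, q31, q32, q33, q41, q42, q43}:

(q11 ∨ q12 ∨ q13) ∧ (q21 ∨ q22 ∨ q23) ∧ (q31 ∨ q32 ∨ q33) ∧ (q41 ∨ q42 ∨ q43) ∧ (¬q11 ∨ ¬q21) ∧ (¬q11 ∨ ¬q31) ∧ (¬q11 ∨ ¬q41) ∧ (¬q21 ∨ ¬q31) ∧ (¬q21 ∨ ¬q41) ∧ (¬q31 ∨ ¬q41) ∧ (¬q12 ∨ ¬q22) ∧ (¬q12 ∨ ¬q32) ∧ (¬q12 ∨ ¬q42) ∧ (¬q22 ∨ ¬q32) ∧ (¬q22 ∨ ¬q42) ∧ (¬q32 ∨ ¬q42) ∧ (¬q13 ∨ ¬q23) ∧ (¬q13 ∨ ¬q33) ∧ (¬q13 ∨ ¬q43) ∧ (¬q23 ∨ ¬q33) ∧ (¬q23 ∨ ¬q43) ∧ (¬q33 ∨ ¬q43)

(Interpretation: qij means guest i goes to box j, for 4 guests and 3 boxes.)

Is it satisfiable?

Branch on q11: set q11 = False.
Branch on q12: set q12 = True.
Unit clause (¬q22) forces q22 = False.
Unit clause (¬q32) forces q32 = False.
Unit clause (¬q42) forces q42 = False.
Branch on q21: set q21 = True.
Unit clause (¬q31) forces q31 = False.
Unit clause (q33) forces q33 = True.
Unit clause (¬q41) forces q41 = False.
Unit clause (q43) forces q43 = True.
But (¬q43) is also a unit clause — contradiction.
Backtrack on q21: now try q21 = False.
Unit clause (q23) forces q23 = True.
Unit clause (¬q13) forces q13 = False.
Unit clause (¬q33) forces q33 = False.
Unit clause (q31) forces q31 = True.
Unit clause (¬q41) forces q41 = False.
Unit clause (q43) forces q43 = True.
But (¬q43) is also a unit clause — contradiction.
Both values of q21 lead to a conflict.
Backtrack on q12: now try q12 = False.
Unit clause (q13) forces q13 = True.
Unit clause (¬q23) forces q23 = False.
Unit clause (¬q33) forces q33 = False.
Unit clause (¬q43) forces q43 = False.
Branch on q21: set q21 = True.
Unit clause (¬q31) forces q31 = False.
Unit clause (q32) forces q32 = True.
Unit clause (¬q41) forces q41 = False.
Unit clause (q42) forces q42 = True.
But (¬q42) is also a unit clause — contradiction.
Backtrack on q21: now try q21 = False.
Unit clause (q22) forces q22 = True.
Unit clause (¬q32) forces q32 = False.
Unit clause (q31) forces q31 = True.
Unit clause (¬q41) forces q41 = False.
Unit clause (q42) forces q42 = True.
But (¬q42) is also a unit clause — contradiction.
Both values of q21 lead to a conflict.
Both values of q12 lead to a conflict.
Backtrack on q11: now try q11 = True.
Unit clause (¬q21) forces q21 = False.
Unit clause (¬q31) forces q31 = False.
Unit clause (¬q41) forces q41 = False.
Branch on q22: set q22 = True.
Unit clause (¬q12) forces q12 = False.
Unit clause (¬q32) forces q32 = False.
Unit clause (q33) forces q33 = True.
Unit clause (¬q42) forces q42 = False.
Unit clause (q43) forces q43 = True.
But (¬q43) is also a unit clause — contradiction.
Backtrack on q22: now try q22 = False.
Unit clause (q23) forces q23 = True.
Unit clause (¬q13) forces q13 = False.
Unit clause (¬q33) forces q33 = False.
Unit clause (q32) forces q32 = True.
Unit clause (¬q12) forces q12 = False.
Unit clause (¬q42) forces q42 = False.
Unit clause (q43) forces q43 = True.
But (¬q43) is also a unit clause — contradiction.
Both values of q22 lead to a conflict.
Both values of q11 lead to a conflict.
No assignment satisfies every clause.

No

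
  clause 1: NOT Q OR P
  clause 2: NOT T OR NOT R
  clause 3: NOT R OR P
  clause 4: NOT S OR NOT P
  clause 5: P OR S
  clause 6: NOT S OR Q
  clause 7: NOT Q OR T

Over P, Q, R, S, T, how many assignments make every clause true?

There are 2^5 = 32 truth assignments over (P, Q, R, S, T).
Split on Q. With Q = true, the clauses containing Q are satisfied and NOT Q drops from the rest; 1 of the 2^4 = 16 assignments to the other variables satisfy what remains.
With Q = false, by the same count on the reduced clause set, 3 assignments work.
(One model: P=T, Q=F, R=F, S=F, T=F.)
Total: 1 + 3 = 4.

4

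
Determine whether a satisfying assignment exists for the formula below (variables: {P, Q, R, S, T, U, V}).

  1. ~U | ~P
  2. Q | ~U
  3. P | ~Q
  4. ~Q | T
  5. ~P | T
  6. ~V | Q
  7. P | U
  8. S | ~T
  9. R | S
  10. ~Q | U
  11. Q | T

Yes

Branch on U: set U = 0.
From the singleton clause (P), P = 1.
From the singleton clause (T), T = 1.
From the singleton clause (S), S = 1.
From the singleton clause (~Q), Q = 0.
From the singleton clause (~V), V = 0.
Every clause is now satisfied; R is unconstrained.
A satisfying assignment: P ↦ 1, Q ↦ 0, R ↦ 0, S ↦ 1, T ↦ 1, U ↦ 0, V ↦ 0.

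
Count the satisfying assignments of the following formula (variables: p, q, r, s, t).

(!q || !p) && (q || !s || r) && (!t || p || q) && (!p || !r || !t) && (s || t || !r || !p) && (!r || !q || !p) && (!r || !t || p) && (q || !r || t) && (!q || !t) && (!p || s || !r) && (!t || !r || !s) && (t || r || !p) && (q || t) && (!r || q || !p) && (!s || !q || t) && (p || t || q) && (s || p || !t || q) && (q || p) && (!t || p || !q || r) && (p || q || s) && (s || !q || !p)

There are 2^5 = 32 truth assignments over (p, q, r, s, t).
Split on q. With q = true, the clauses containing q are satisfied and !q drops from the rest; 2 of the 2^4 = 16 assignments to the other variables satisfy what remains.
With q = false, by the same count on the reduced clause set, 1 assignment works.
(One model: p=F, q=T, r=F, s=F, t=F.)
Total: 2 + 1 = 3.

3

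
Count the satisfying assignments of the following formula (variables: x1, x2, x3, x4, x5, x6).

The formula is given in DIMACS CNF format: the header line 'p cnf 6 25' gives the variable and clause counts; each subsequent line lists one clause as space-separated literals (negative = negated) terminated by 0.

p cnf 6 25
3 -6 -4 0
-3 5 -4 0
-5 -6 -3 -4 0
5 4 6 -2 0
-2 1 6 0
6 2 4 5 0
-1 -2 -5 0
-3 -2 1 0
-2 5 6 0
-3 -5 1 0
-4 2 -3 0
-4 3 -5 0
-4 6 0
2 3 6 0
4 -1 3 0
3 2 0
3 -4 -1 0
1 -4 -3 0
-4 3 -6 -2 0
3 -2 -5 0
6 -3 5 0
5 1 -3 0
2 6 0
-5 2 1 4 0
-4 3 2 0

4

There are 2^6 = 64 truth assignments over (x1, x2, x3, x4, x5, x6).
Split on x2. With x2 = True, the clauses containing x2 are satisfied and ¬x2 drops from the rest; 2 of the 2^5 = 32 assignments to the other variables satisfy what remains.
With x2 = False, by the same count on the reduced clause set, 2 assignments work.
Total: 2 + 2 = 4.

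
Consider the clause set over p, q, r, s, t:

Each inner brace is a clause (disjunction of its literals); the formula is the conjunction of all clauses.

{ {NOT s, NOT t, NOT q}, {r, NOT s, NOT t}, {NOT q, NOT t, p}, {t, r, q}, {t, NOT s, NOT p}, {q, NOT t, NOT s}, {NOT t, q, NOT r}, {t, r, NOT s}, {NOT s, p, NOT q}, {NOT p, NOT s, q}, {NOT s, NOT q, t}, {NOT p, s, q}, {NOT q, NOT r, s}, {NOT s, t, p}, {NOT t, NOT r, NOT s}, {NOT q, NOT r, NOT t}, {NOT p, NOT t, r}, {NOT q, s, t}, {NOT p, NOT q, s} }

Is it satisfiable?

Try s = false.
Try p = false.
Try q = false.
Try t = false.
(r) alone gives r = true.
This assignment satisfies each clause.
A satisfying assignment: p: false; q: false; r: true; s: false; t: false.

Yes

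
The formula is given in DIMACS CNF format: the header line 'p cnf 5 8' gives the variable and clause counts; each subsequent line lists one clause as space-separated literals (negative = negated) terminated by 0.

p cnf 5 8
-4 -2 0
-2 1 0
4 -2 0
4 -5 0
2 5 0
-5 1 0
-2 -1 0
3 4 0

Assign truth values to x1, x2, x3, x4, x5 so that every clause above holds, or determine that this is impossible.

x1: True; x2: False; x3: False; x4: True; x5: True

Case x4 = True:
Unit clause (¬x2) forces x2 = False.
Unit clause (x5) forces x5 = True.
Unit clause (x1) forces x1 = True.
No clause remains; x3 is free.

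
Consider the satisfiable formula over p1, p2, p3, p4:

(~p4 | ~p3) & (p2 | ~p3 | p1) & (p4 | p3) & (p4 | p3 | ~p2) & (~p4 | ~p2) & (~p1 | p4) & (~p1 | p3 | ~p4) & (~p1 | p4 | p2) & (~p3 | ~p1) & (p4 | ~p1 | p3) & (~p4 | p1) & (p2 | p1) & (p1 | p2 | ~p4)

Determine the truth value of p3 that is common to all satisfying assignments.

Suppose p3 = 0.
The clause (p4) is unit, so p4 = 1.
The clause (~p2) is unit, so p2 = 0.
The clause (~p1) is unit, so p1 = 0.
Now (p1) is unsatisfied and unit — conflict.
So every satisfying assignment has p3 = True.

True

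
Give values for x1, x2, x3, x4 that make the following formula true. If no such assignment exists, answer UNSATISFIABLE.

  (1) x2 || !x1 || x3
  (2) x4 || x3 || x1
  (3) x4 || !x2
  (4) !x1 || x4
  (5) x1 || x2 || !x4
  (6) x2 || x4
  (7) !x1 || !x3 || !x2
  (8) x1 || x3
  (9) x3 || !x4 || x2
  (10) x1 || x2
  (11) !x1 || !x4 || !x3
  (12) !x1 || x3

Suppose x4 = true.
Suppose x1 = false.
The clause (x2) is unit, so x2 = true.
The clause (x3) is unit, so x3 = true.
All clauses are satisfied.

x1 ↦ false; x2 ↦ true; x3 ↦ true; x4 ↦ true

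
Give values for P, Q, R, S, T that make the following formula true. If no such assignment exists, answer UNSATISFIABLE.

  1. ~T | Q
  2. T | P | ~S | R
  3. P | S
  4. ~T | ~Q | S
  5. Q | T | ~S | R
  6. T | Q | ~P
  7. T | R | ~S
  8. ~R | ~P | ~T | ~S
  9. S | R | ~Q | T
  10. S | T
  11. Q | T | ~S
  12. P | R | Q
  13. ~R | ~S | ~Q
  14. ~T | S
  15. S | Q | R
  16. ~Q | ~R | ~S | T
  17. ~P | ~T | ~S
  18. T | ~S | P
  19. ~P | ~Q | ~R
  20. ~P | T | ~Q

Suppose T = 1.
(Q) alone gives Q = 1.
(S) alone gives S = 1.
(~R) alone gives R = 0.
(~P) alone gives P = 0.
This assignment satisfies each clause.

P=0, Q=1, R=0, S=1, T=1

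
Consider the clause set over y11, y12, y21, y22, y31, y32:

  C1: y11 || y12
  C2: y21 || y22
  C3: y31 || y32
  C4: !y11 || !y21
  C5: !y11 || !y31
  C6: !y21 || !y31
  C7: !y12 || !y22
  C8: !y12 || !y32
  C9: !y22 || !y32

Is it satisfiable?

No, unsatisfiable

Branch on y11: set y11 = true.
The clause (!y21) is unit, so y21 = false.
The clause (y22) is unit, so y22 = true.
The clause (!y31) is unit, so y31 = false.
The clause (y32) is unit, so y32 = true.
Now (!y32) is unsatisfied and unit — conflict.
That branch fails; take y11 = false instead.
The clause (y12) is unit, so y12 = true.
The clause (!y22) is unit, so y22 = false.
The clause (y21) is unit, so y21 = true.
The clause (!y31) is unit, so y31 = false.
The clause (y32) is unit, so y32 = true.
Now (!y32) is unsatisfied and unit — conflict.
Neither y11 = true nor y11 = false works.
No assignment satisfies every clause.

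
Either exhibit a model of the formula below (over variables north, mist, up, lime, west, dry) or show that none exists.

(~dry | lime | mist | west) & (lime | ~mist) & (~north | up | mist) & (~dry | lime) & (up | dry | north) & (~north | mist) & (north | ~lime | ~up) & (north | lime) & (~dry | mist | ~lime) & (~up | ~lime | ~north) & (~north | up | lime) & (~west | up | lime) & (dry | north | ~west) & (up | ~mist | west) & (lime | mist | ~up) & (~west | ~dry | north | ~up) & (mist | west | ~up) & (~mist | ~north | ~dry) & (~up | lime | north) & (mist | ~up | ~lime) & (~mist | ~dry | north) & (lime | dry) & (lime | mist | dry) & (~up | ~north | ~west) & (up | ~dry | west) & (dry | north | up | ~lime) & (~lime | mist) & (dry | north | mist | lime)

north: 1,  mist: 1,  up: 0,  lime: 1,  west: 1,  dry: 0

Suppose lime = 1.
(mist) alone gives mist = 1.
Suppose north = 1.
(~up) alone gives up = 0.
(west) alone gives west = 1.
(~dry) alone gives dry = 0.
This assignment satisfies each clause.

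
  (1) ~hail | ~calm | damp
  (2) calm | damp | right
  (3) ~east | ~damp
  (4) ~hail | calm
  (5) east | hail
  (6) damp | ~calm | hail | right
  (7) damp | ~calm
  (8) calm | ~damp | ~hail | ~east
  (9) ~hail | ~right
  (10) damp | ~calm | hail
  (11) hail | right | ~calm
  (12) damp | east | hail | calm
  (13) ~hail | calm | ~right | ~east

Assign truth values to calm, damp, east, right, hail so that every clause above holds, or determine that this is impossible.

Branch on east: set east = 0.
From the singleton clause (hail), hail = 1.
From the singleton clause (calm), calm = 1.
From the singleton clause (damp), damp = 1.
From the singleton clause (~right), right = 0.
All clauses are satisfied.

calm: 1, damp: 1, east: 0, right: 0, hail: 1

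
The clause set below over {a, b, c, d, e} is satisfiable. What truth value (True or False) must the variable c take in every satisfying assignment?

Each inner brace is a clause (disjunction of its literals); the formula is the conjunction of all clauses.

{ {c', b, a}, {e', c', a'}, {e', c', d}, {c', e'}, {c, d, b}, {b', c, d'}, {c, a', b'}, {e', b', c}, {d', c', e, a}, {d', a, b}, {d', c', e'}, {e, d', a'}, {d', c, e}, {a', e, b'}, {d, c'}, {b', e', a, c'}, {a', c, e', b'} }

Suppose c = 1.
(e') alone gives e = 0.
(d) alone gives d = 1.
(a) alone gives a = 1.
Now (a') is unsatisfied and unit — conflict.
So every satisfying assignment has c = False.

False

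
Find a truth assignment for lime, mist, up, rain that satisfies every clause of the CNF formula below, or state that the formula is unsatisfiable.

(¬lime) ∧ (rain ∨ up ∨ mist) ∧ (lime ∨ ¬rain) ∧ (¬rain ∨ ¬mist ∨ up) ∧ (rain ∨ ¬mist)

The clause (¬lime) is unit, so lime = False.
The clause (¬rain) is unit, so rain = False.
The clause (¬mist) is unit, so mist = False.
The clause (up) is unit, so up = True.
All clauses are satisfied.

lime: False, mist: False, up: True, rain: False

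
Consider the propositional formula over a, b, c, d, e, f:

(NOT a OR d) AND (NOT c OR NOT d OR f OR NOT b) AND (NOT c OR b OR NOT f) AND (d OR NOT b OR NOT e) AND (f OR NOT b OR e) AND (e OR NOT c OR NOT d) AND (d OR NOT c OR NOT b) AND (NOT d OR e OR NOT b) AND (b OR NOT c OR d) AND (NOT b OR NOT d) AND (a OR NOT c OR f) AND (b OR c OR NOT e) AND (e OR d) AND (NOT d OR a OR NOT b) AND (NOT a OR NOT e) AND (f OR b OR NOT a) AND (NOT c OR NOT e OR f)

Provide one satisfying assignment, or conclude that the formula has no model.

a: false; b: false; c: false; d: true; e: false; f: false

Case a = false:
Case b = false:
Case c = false:
Unit clause (NOT e) forces e = false.
Unit clause (d) forces d = true.
Every clause is now satisfied; f is unconstrained.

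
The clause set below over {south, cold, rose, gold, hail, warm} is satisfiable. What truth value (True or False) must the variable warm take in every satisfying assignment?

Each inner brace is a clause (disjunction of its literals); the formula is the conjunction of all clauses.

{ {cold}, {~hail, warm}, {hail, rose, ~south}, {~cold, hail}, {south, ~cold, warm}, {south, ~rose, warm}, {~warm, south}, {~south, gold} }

Suppose warm = 0.
Unit clause (cold) forces cold = 1.
Unit clause (~hail) forces hail = 0.
That conflicts with the unit clause (hail).
So every satisfying assignment has warm = True.

True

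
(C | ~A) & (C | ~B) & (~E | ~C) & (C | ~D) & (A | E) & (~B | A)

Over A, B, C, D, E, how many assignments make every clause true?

There are 2^5 = 32 truth assignments over (A, B, C, D, E).
Split on D. With D = 1, the clauses containing D are satisfied and ~D drops from the rest; 2 of the 2^4 = 16 assignments to the other variables satisfy what remains.
With D = 0, by the same count on the reduced clause set, 3 assignments work.
(One model: A=F, B=F, C=F, D=F, E=T.)
Total: 2 + 3 = 5.

5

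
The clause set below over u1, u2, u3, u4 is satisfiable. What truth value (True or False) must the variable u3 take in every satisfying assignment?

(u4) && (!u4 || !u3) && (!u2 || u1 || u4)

Suppose u3 = true.
(u4) alone gives u4 = true.
But (!u4) is also a unit clause — contradiction.
So every satisfying assignment has u3 = False.

False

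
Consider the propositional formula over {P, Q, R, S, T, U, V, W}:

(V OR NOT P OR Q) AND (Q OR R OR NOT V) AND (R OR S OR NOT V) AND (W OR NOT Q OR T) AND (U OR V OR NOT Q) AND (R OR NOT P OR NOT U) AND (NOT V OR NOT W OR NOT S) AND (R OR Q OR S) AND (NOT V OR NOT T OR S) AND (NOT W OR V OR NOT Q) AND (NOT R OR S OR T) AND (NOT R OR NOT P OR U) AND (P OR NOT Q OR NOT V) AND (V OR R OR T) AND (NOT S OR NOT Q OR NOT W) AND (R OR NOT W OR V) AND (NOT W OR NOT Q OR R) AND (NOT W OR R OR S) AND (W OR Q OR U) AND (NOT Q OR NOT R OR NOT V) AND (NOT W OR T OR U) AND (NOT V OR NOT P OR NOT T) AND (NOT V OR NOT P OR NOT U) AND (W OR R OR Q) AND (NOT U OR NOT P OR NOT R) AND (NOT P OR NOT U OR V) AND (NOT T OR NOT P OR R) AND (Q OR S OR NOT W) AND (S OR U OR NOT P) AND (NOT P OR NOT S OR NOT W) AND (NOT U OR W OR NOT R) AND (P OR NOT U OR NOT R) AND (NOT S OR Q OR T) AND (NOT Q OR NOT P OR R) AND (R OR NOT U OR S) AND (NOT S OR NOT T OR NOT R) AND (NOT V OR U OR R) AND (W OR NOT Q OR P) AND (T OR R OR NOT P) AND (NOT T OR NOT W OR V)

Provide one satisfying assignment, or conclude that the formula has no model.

Suppose V = true.
Suppose Q = true.
Unit clause (P) forces P = true.
Unit clause (NOT R) forces R = false.
Now (R) is unsatisfied and unit — conflict.
So Q must be the other value — set Q = false.
Unit clause (R) forces R = true.
Suppose W = false.
Unit clause (U) forces U = true.
Now (NOT U) is unsatisfied and unit — conflict.
So W must be the other value — set W = true.
Unit clause (NOT S) forces S = false.
Now (S) is unsatisfied and unit — conflict.
Both values of W lead to a conflict.
Both values of Q lead to a conflict.
So V must be the other value — set V = false.
Suppose P = false.
Suppose U = true.
Unit clause (NOT R) forces R = false.
Unit clause (T) forces T = true.
Unit clause (NOT W) forces W = false.
Unit clause (Q) forces Q = true.
Now (NOT Q) is unsatisfied and unit — conflict.
So U must be the other value — set U = false.
Unit clause (NOT Q) forces Q = false.
Unit clause (W) forces W = true.
Unit clause (R) forces R = true.
Unit clause (T) forces T = true.
Now (NOT T) is unsatisfied and unit — conflict.
Both values of U lead to a conflict.
So P must be the other value — set P = true.
Unit clause (Q) forces Q = true.
Unit clause (U) forces U = true.
Now (NOT U) is unsatisfied and unit — conflict.
Both values of P lead to a conflict.
Both values of V lead to a conflict.

UNSATISFIABLE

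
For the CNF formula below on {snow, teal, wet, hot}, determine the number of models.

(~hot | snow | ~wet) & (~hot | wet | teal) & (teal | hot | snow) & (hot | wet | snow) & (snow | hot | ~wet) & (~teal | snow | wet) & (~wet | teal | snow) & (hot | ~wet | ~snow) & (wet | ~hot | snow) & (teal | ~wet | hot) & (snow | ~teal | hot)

There are 2^4 = 16 truth assignments over (snow, teal, wet, hot).
Check each against the 11 clauses (columns in the order snow, teal, wet, hot):
  F F F F  ✗ fails (teal | hot | snow)
  F F F T  ✗ fails (~hot | wet | teal)
  F F T F  ✗ fails (teal | hot | snow)
  F F T T  ✗ fails (~hot | snow | ~wet)
  F T F F  ✗ fails (hot | wet | snow)
  F T F T  ✗ fails (~teal | snow | wet)
  F T T F  ✗ fails (snow | hot | ~wet)
  F T T T  ✗ fails (~hot | snow | ~wet)
  T F F F  ✓ satisfies all
  T F F T  ✗ fails (~hot | wet | teal)
  T F T F  ✗ fails (hot | ~wet | ~snow)
  T F T T  ✓ satisfies all
  T T F F  ✓ satisfies all
  T T F T  ✓ satisfies all
  T T T F  ✗ fails (hot | ~wet | ~snow)
  T T T T  ✓ satisfies all
5 of the 16 rows are models.

5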